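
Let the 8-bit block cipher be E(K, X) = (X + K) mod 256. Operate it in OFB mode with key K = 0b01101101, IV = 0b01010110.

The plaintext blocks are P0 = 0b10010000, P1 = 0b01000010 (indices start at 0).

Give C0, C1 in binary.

C0 = 0b01010011, C1 = 0b01110010

OFB encryption: S_i = E(K, S_{i−1}) with S_{−1} = IV; C_i = P_i ⊕ S_i.
C0: S = E(K, 0b01010110) = 0b11000011; 0b10010000 ⊕ 0b11000011 = 0b01010011.
C1: S = E(K, 0b11000011) = 0b00110000; 0b01000010 ⊕ 0b00110000 = 0b01110010.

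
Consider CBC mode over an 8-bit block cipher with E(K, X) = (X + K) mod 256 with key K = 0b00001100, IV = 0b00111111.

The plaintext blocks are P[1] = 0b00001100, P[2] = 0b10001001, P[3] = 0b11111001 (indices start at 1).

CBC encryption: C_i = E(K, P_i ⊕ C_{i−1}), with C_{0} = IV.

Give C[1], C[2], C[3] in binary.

C[1] = 0b00111111, C[2] = 0b11000010, C[3] = 0b01000111

C[1]: P[1] ⊕ 0b00111111 = 0b00110011; E(K, 0b00110011) = 0b00111111.
C[2]: P[2] ⊕ 0b00111111 = 0b10110110; E(K, 0b10110110) = 0b11000010.
C[3]: P[3] ⊕ 0b11000010 = 0b00111011; E(K, 0b00111011) = 0b01000111.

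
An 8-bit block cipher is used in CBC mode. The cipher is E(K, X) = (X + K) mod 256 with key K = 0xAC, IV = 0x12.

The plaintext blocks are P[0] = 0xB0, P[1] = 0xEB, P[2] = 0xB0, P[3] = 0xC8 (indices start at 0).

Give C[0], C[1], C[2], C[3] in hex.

C[0] = 0x4E, C[1] = 0x51, C[2] = 0x8D, C[3] = 0xF1

CBC encryption: C_i = E(K, P_i ⊕ C_{i−1}), with C_{−1} = IV.
C[0]: P[0] ⊕ 0x12 = 0xA2; E(K, 0xA2) = 0x4E.
C[1]: P[1] ⊕ 0x4E = 0xA5; E(K, 0xA5) = 0x51.
C[2]: P[2] ⊕ 0x51 = 0xE1; E(K, 0xE1) = 0x8D.
C[3]: P[3] ⊕ 0x8D = 0x45; E(K, 0x45) = 0xF1.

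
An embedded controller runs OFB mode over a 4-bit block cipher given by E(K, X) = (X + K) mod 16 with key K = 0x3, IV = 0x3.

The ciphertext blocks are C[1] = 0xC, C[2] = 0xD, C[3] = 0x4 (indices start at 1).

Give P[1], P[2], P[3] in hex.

P[1] = 0xA, P[2] = 0x4, P[3] = 0x8

OFB decryption: S_i = E(K, S_{i−1}) with S_{0} = IV; P_i = C_i ⊕ S_i.
P[1]: S = E(K, 0x3) = 0x6; 0xC ⊕ 0x6 = 0xA.
P[2]: S = E(K, 0x6) = 0x9; 0xD ⊕ 0x9 = 0x4.
P[3]: S = E(K, 0x9) = 0xC; 0x4 ⊕ 0xC = 0x8.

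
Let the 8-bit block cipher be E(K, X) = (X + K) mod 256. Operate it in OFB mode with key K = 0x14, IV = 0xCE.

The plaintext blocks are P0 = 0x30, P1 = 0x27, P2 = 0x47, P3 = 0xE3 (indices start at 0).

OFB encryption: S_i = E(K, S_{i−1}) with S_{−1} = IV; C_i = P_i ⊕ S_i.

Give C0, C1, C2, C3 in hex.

C0: S = E(K, 0xCE) = 0xE2; 0x30 ⊕ 0xE2 = 0xD2.
C1: S = E(K, 0xE2) = 0xF6; 0x27 ⊕ 0xF6 = 0xD1.
C2: S = E(K, 0xF6) = 0x0A; 0x47 ⊕ 0x0A = 0x4D.
C3: S = E(K, 0x0A) = 0x1E; 0xE3 ⊕ 0x1E = 0xFD.

C0 = 0xD2, C1 = 0xD1, C2 = 0x4D, C3 = 0xFD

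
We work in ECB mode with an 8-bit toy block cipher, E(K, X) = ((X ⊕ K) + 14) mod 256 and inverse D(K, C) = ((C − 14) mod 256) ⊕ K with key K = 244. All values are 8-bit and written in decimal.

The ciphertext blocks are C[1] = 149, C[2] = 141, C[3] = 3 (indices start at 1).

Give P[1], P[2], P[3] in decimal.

P[1] = 115, P[2] = 139, P[3] = 1

ECB decryption: P_i = D(K, C_i).
P[1]: D(K, 149) = 115.
P[2]: D(K, 141) = 139.
P[3]: D(K, 3) = 1.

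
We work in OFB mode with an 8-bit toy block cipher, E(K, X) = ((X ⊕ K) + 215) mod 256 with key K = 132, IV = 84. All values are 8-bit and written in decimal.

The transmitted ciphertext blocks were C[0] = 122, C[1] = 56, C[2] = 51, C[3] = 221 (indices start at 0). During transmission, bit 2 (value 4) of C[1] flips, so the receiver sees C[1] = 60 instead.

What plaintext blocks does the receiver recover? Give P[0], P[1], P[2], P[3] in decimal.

P[0] = 221, P[1] = 198, P[2] = 102, P[3] = 117

OFB decryption: S_i = E(K, S_{i−1}) with S_{−1} = IV; P_i = C_i ⊕ S_i.
Only C[1] changed, to 60. In OFB, a change in C_i flips the same bit in P_i only; the keystream is unaffected. Decrypting the received ciphertext:
P[0]: S = E(K, 84) = 167; 122 ⊕ 167 = 221.
P[1]: S = E(K, 167) = 250; 60 ⊕ 250 = 198.
P[2]: S = E(K, 250) = 85; 51 ⊕ 85 = 102.
P[3]: S = E(K, 85) = 168; 221 ⊕ 168 = 117.
Blocks that differ from the original plaintext: P[1].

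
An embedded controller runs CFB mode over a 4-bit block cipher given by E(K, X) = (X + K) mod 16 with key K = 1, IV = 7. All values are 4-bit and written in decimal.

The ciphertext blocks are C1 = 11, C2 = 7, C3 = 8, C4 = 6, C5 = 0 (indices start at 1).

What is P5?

P5 = 7

CFB decryption: P_i = C_i ⊕ E(K, C_{i−1}), with C_{0} = IV.
P5: E(K, 6) = 7; 0 ⊕ 7 = 7.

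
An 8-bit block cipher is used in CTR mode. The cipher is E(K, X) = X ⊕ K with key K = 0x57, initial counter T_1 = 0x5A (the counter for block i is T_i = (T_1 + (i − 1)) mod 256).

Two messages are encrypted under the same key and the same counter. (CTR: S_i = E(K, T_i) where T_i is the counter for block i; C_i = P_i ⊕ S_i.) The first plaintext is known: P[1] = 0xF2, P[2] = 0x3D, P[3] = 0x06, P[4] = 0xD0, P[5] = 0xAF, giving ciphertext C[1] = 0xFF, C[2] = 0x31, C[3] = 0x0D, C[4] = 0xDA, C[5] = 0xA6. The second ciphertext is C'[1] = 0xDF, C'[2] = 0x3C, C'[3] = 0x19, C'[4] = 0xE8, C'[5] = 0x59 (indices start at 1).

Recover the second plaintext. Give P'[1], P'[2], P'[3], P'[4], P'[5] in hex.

P'[1] = 0xD2, P'[2] = 0x30, P'[3] = 0x12, P'[4] = 0xE2, P'[5] = 0x50

In CTR with a reused counter, both messages share the same keystream S_i, so C_i ⊕ C'_i = P_i ⊕ P'_i and thus P'_i = P_i ⊕ C_i ⊕ C'_i.
P'[1]: 0xF2 ⊕ 0xFF ⊕ 0xDF = 0xD2.
P'[2]: 0x3D ⊕ 0x31 ⊕ 0x3C = 0x30.
P'[3]: 0x06 ⊕ 0x0D ⊕ 0x19 = 0x12.
P'[4]: 0xD0 ⊕ 0xDA ⊕ 0xE8 = 0xE2.
P'[5]: 0xAF ⊕ 0xA6 ⊕ 0x59 = 0x50.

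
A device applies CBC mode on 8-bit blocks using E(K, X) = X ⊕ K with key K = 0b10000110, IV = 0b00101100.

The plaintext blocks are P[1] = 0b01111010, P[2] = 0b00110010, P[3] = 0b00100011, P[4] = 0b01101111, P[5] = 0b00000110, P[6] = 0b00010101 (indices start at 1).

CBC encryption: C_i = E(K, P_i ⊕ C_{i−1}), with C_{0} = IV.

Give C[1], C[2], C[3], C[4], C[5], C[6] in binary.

C[1]: P[1] ⊕ 0b00101100 = 0b01010110; E(K, 0b01010110) = 0b11010000.
C[2]: P[2] ⊕ 0b11010000 = 0b11100010; E(K, 0b11100010) = 0b01100100.
C[3]: P[3] ⊕ 0b01100100 = 0b01000111; E(K, 0b01000111) = 0b11000001.
C[4]: P[4] ⊕ 0b11000001 = 0b10101110; E(K, 0b10101110) = 0b00101000.
C[5]: P[5] ⊕ 0b00101000 = 0b00101110; E(K, 0b00101110) = 0b10101000.
C[6]: P[6] ⊕ 0b10101000 = 0b10111101; E(K, 0b10111101) = 0b00111011.

C[1] = 0b11010000, C[2] = 0b01100100, C[3] = 0b11000001, C[4] = 0b00101000, C[5] = 0b10101000, C[6] = 0b00111011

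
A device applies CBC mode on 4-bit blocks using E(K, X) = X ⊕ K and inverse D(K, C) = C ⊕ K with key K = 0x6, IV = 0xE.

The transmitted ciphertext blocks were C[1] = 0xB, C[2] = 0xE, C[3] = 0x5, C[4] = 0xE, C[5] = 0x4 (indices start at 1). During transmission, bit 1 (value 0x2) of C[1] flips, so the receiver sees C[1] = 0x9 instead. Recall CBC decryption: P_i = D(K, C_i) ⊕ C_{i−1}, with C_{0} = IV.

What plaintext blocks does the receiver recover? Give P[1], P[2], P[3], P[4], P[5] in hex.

Only C[1] changed, to 0x9. In CBC, a change in C_i garbles P_i and flips the same bit in P_{i+1}. Decrypting the received ciphertext:
P[1]: D(K, 0x9) = 0xF; 0xF ⊕ 0xE = 0x1.
P[2]: D(K, 0xE) = 0x8; 0x8 ⊕ 0x9 = 0x1.
P[3]: D(K, 0x5) = 0x3; 0x3 ⊕ 0xE = 0xD.
P[4]: D(K, 0xE) = 0x8; 0x8 ⊕ 0x5 = 0xD.
P[5]: D(K, 0x4) = 0x2; 0x2 ⊕ 0xE = 0xC.
Blocks that differ from the original plaintext: P[1], P[2].

P[1] = 0x1, P[2] = 0x1, P[3] = 0xD, P[4] = 0xD, P[5] = 0xC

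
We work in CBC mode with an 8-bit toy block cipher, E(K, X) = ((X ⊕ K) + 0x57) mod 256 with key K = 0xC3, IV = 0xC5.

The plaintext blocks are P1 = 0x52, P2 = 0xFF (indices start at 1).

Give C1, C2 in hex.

C1 = 0xAB, C2 = 0xEE

CBC encryption: C_i = E(K, P_i ⊕ C_{i−1}), with C_{0} = IV.
C1: P1 ⊕ 0xC5 = 0x97; E(K, 0x97) = 0xAB.
C2: P2 ⊕ 0xAB = 0x54; E(K, 0x54) = 0xEE.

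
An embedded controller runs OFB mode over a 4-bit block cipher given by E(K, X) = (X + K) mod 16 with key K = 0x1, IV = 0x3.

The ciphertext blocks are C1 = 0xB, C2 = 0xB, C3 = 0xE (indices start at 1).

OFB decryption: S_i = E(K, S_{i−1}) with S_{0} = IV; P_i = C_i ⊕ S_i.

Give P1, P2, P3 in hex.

P1: S = E(K, 0x3) = 0x4; 0xB ⊕ 0x4 = 0xF.
P2: S = E(K, 0x4) = 0x5; 0xB ⊕ 0x5 = 0xE.
P3: S = E(K, 0x5) = 0x6; 0xE ⊕ 0x6 = 0x8.

P1 = 0xF, P2 = 0xE, P3 = 0x8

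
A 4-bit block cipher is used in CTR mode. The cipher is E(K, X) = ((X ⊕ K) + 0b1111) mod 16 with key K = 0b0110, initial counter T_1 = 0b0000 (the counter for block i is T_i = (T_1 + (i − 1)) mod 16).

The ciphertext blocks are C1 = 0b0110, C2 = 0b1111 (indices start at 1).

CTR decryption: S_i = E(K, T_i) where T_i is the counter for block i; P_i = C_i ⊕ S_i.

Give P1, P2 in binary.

P1: T = 0b0000, S = E(K, T) = 0b0101; 0b0110 ⊕ 0b0101 = 0b0011.
P2: T = 0b0001, S = E(K, T) = 0b0110; 0b1111 ⊕ 0b0110 = 0b1001.

P1 = 0b0011, P2 = 0b1001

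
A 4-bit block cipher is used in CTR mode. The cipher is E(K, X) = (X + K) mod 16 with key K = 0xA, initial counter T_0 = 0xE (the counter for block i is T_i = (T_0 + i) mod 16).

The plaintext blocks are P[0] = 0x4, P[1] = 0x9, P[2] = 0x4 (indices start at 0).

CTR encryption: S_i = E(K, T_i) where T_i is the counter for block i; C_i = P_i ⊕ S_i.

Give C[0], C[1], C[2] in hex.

C[0]: T = 0xE, S = E(K, T) = 0x8; 0x4 ⊕ 0x8 = 0xC.
C[1]: T = 0xF, S = E(K, T) = 0x9; 0x9 ⊕ 0x9 = 0x0.
C[2]: T = 0x0, S = E(K, T) = 0xA; 0x4 ⊕ 0xA = 0xE.

C[0] = 0xC, C[1] = 0x0, C[2] = 0xE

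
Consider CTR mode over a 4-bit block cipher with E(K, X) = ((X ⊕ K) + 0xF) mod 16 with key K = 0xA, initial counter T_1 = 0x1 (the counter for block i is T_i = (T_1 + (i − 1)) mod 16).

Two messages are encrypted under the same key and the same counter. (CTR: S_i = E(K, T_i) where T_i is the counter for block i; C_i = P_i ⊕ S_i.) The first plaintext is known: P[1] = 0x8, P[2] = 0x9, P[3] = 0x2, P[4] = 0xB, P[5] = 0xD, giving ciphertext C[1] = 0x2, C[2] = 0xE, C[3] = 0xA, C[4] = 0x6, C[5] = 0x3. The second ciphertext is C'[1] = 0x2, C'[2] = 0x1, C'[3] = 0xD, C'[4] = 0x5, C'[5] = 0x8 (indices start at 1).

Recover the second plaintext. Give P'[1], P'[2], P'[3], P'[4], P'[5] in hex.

In CTR with a reused counter, both messages share the same keystream S_i, so C_i ⊕ C'_i = P_i ⊕ P'_i and thus P'_i = P_i ⊕ C_i ⊕ C'_i.
P'[1]: 0x8 ⊕ 0x2 ⊕ 0x2 = 0x8.
P'[2]: 0x9 ⊕ 0xE ⊕ 0x1 = 0x6.
P'[3]: 0x2 ⊕ 0xA ⊕ 0xD = 0x5.
P'[4]: 0xB ⊕ 0x6 ⊕ 0x5 = 0x8.
P'[5]: 0xD ⊕ 0x3 ⊕ 0x8 = 0x6.

P'[1] = 0x8, P'[2] = 0x6, P'[3] = 0x5, P'[4] = 0x8, P'[5] = 0x6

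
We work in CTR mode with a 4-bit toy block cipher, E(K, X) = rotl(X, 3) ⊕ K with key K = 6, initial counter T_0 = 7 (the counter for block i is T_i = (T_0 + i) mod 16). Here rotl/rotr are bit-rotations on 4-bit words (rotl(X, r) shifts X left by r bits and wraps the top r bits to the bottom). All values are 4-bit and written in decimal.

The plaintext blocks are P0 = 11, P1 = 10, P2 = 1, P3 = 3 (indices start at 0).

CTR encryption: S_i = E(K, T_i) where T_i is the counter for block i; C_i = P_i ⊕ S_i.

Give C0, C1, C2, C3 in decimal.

C0: T = 7, S = E(K, T) = 13; 11 ⊕ 13 = 6.
C1: T = 8, S = E(K, T) = 2; 10 ⊕ 2 = 8.
C2: T = 9, S = E(K, T) = 10; 1 ⊕ 10 = 11.
C3: T = 10, S = E(K, T) = 3; 3 ⊕ 3 = 0.

C0 = 6, C1 = 8, C2 = 11, C3 = 0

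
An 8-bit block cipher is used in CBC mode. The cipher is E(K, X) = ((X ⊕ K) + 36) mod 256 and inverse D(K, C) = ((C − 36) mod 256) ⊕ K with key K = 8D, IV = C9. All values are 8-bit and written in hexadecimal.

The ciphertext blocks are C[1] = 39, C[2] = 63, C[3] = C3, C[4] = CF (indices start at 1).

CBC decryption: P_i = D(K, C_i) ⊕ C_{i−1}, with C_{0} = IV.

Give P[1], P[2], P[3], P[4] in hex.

P[1] = 47, P[2] = 99, P[3] = 63, P[4] = D7

P[1]: D(K, 39) = 8E; 8E ⊕ C9 = 47.
P[2]: D(K, 63) = A0; A0 ⊕ 39 = 99.
P[3]: D(K, C3) = 00; 00 ⊕ 63 = 63.
P[4]: D(K, CF) = 14; 14 ⊕ C3 = D7.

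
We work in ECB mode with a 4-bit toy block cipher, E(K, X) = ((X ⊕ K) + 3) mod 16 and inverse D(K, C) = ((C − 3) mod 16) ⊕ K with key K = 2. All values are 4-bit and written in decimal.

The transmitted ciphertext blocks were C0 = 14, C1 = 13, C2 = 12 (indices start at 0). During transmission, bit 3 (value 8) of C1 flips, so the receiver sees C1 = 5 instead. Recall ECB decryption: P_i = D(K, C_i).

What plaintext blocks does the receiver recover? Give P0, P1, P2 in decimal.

P0 = 9, P1 = 0, P2 = 11

Only C1 changed, to 5. In ECB, a change in C_i affects only P_i. Decrypting the received ciphertext:
P0: D(K, 14) = 9.
P1: D(K, 5) = 0.
P2: D(K, 12) = 11.
Blocks that differ from the original plaintext: P1.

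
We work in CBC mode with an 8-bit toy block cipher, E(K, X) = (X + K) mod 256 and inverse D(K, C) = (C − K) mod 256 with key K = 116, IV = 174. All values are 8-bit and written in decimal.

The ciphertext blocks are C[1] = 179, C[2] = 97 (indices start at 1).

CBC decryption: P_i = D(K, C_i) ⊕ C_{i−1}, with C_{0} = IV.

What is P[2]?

P[2] = 94

P[2]: D(K, 97) = 237; 237 ⊕ 179 = 94.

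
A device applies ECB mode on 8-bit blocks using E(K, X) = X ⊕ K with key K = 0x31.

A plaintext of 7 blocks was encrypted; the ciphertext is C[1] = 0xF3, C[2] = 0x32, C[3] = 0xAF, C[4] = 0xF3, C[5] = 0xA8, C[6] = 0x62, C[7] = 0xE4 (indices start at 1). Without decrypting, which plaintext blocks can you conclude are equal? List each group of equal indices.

ECB encrypts each block independently with the same key, so equal ciphertext blocks imply equal plaintext blocks.
C[1] = C[4] = 0xF3, so P[1] = P[4].

P[1] = P[4]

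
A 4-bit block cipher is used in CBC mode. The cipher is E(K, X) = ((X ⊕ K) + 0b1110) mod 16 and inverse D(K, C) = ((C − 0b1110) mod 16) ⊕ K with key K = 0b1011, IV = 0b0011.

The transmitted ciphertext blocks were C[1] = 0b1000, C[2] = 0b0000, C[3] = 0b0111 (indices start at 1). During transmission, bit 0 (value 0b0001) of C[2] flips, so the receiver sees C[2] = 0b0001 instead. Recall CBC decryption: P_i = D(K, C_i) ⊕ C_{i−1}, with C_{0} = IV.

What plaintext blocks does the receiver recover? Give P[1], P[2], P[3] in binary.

Only C[2] changed, to 0b0001. In CBC, a change in C_i garbles P_i and flips the same bit in P_{i+1}. Decrypting the received ciphertext:
P[1]: D(K, 0b1000) = 0b0001; 0b0001 ⊕ 0b0011 = 0b0010.
P[2]: D(K, 0b0001) = 0b1000; 0b1000 ⊕ 0b1000 = 0b0000.
P[3]: D(K, 0b0111) = 0b0010; 0b0010 ⊕ 0b0001 = 0b0011.
Blocks that differ from the original plaintext: P[2], P[3].

P[1] = 0b0010, P[2] = 0b0000, P[3] = 0b0011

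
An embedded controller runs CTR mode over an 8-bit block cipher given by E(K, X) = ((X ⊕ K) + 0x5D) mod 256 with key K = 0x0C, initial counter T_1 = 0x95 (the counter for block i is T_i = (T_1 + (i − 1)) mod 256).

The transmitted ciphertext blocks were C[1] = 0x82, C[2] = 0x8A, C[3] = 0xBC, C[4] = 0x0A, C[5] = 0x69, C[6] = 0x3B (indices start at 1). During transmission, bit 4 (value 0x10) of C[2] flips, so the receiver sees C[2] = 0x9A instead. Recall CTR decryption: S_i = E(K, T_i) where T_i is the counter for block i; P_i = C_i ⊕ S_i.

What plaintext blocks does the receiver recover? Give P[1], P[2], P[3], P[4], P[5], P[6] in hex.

P[1] = 0x74, P[2] = 0x6D, P[3] = 0x44, P[4] = 0xFB, P[5] = 0x9B, P[6] = 0xC8

Only C[2] changed, to 0x9A. In CTR, a change in C_i flips the same bit in P_i only; the keystream is unaffected. Decrypting the received ciphertext:
P[1]: T = 0x95, S = E(K, T) = 0xF6; 0x82 ⊕ 0xF6 = 0x74.
P[2]: T = 0x96, S = E(K, T) = 0xF7; 0x9A ⊕ 0xF7 = 0x6D.
P[3]: T = 0x97, S = E(K, T) = 0xF8; 0xBC ⊕ 0xF8 = 0x44.
P[4]: T = 0x98, S = E(K, T) = 0xF1; 0x0A ⊕ 0xF1 = 0xFB.
P[5]: T = 0x99, S = E(K, T) = 0xF2; 0x69 ⊕ 0xF2 = 0x9B.
P[6]: T = 0x9A, S = E(K, T) = 0xF3; 0x3B ⊕ 0xF3 = 0xC8.
Blocks that differ from the original plaintext: P[2].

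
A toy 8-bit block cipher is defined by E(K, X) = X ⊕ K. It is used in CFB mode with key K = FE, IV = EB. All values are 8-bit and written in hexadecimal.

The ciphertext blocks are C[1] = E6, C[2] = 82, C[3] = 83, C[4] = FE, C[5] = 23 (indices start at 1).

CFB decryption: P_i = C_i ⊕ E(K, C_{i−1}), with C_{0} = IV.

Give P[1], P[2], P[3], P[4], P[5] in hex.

P[1] = F3, P[2] = 9A, P[3] = FF, P[4] = 83, P[5] = 23

P[1]: E(K, EB) = 15; E6 ⊕ 15 = F3.
P[2]: E(K, E6) = 18; 82 ⊕ 18 = 9A.
P[3]: E(K, 82) = 7C; 83 ⊕ 7C = FF.
P[4]: E(K, 83) = 7D; FE ⊕ 7D = 83.
P[5]: E(K, FE) = 00; 23 ⊕ 00 = 23.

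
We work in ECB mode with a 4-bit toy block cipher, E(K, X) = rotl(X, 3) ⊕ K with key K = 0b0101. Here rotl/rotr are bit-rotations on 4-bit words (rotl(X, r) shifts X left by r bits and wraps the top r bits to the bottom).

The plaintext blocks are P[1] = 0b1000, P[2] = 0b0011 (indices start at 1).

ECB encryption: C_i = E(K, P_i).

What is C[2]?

C[2] = 0b1100

C[2]: E(K, 0b0011) = 0b1100.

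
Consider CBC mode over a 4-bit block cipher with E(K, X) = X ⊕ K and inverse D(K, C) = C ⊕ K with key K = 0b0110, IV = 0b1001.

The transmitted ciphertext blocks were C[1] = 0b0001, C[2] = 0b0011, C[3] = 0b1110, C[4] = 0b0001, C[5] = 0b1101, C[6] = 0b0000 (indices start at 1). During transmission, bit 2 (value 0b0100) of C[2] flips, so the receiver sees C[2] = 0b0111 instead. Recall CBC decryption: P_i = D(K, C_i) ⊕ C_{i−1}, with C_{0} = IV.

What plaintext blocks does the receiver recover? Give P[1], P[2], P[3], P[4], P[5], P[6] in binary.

P[1] = 0b1110, P[2] = 0b0000, P[3] = 0b1111, P[4] = 0b1001, P[5] = 0b1010, P[6] = 0b1011

Only C[2] changed, to 0b0111. In CBC, a change in C_i garbles P_i and flips the same bit in P_{i+1}. Decrypting the received ciphertext:
P[1]: D(K, 0b0001) = 0b0111; 0b0111 ⊕ 0b1001 = 0b1110.
P[2]: D(K, 0b0111) = 0b0001; 0b0001 ⊕ 0b0001 = 0b0000.
P[3]: D(K, 0b1110) = 0b1000; 0b1000 ⊕ 0b0111 = 0b1111.
P[4]: D(K, 0b0001) = 0b0111; 0b0111 ⊕ 0b1110 = 0b1001.
P[5]: D(K, 0b1101) = 0b1011; 0b1011 ⊕ 0b0001 = 0b1010.
P[6]: D(K, 0b0000) = 0b0110; 0b0110 ⊕ 0b1101 = 0b1011.
Blocks that differ from the original plaintext: P[2], P[3].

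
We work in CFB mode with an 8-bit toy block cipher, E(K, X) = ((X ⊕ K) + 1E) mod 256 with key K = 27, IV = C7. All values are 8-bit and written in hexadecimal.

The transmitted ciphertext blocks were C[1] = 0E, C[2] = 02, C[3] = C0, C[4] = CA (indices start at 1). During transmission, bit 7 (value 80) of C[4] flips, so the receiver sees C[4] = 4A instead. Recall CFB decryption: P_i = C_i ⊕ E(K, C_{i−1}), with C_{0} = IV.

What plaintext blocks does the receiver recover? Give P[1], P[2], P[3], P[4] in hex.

Only C[4] changed, to 4A. In CFB, a change in C_i flips the same bit in P_i and garbles P_{i+1}. Decrypting the received ciphertext:
P[1]: E(K, C7) = FE; 0E ⊕ FE = F0.
P[2]: E(K, 0E) = 47; 02 ⊕ 47 = 45.
P[3]: E(K, 02) = 43; C0 ⊕ 43 = 83.
P[4]: E(K, C0) = 05; 4A ⊕ 05 = 4F.
Blocks that differ from the original plaintext: P[4].

P[1] = F0, P[2] = 45, P[3] = 83, P[4] = 4F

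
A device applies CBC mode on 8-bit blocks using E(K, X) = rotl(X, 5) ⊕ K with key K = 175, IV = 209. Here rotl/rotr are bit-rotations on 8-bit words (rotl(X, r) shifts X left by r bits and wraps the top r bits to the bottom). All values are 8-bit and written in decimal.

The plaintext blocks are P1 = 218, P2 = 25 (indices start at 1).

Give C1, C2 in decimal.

CBC encryption: C_i = E(K, P_i ⊕ C_{i−1}), with C_{0} = IV.
C1: P1 ⊕ 209 = 11; E(K, 11) = 206.
C2: P2 ⊕ 206 = 215; E(K, 215) = 85.

C1 = 206, C2 = 85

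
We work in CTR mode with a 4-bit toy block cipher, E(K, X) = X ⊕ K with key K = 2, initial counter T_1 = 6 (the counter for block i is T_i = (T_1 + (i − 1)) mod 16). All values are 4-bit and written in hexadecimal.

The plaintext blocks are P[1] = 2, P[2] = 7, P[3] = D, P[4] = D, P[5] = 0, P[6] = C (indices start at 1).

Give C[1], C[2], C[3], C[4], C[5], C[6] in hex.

CTR encryption: S_i = E(K, T_i) where T_i is the counter for block i; C_i = P_i ⊕ S_i.
C[1]: T = 6, S = E(K, T) = 4; 2 ⊕ 4 = 6.
C[2]: T = 7, S = E(K, T) = 5; 7 ⊕ 5 = 2.
C[3]: T = 8, S = E(K, T) = A; D ⊕ A = 7.
C[4]: T = 9, S = E(K, T) = B; D ⊕ B = 6.
C[5]: T = A, S = E(K, T) = 8; 0 ⊕ 8 = 8.
C[6]: T = B, S = E(K, T) = 9; C ⊕ 9 = 5.

C[1] = 6, C[2] = 2, C[3] = 7, C[4] = 6, C[5] = 8, C[6] = 5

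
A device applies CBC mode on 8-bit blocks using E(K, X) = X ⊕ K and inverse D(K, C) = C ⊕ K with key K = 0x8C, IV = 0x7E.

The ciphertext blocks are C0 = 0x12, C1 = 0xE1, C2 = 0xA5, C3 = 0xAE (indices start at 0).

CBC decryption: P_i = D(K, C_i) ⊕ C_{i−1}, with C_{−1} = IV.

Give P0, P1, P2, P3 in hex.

P0: D(K, 0x12) = 0x9E; 0x9E ⊕ 0x7E = 0xE0.
P1: D(K, 0xE1) = 0x6D; 0x6D ⊕ 0x12 = 0x7F.
P2: D(K, 0xA5) = 0x29; 0x29 ⊕ 0xE1 = 0xC8.
P3: D(K, 0xAE) = 0x22; 0x22 ⊕ 0xA5 = 0x87.

P0 = 0xE0, P1 = 0x7F, P2 = 0xC8, P3 = 0x87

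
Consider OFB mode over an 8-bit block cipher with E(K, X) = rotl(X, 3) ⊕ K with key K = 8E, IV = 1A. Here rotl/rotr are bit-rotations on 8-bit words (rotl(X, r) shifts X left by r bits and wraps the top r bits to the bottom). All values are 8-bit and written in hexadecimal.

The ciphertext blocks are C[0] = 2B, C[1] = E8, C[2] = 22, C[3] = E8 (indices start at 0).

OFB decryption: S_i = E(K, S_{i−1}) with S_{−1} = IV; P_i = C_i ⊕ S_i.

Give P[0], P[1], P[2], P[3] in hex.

P[0] = 75, P[1] = 94, P[2] = 4F, P[3] = 0D

P[0]: S = E(K, 1A) = 5E; 2B ⊕ 5E = 75.
P[1]: S = E(K, 5E) = 7C; E8 ⊕ 7C = 94.
P[2]: S = E(K, 7C) = 6D; 22 ⊕ 6D = 4F.
P[3]: S = E(K, 6D) = E5; E8 ⊕ E5 = 0D.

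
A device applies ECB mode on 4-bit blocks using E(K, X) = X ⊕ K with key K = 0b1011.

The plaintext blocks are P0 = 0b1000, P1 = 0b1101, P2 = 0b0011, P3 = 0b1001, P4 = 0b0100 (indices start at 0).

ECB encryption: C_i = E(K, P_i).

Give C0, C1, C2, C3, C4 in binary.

C0: E(K, 0b1000) = 0b0011.
C1: E(K, 0b1101) = 0b0110.
C2: E(K, 0b0011) = 0b1000.
C3: E(K, 0b1001) = 0b0010.
C4: E(K, 0b0100) = 0b1111.

C0 = 0b0011, C1 = 0b0110, C2 = 0b1000, C3 = 0b0010, C4 = 0b1111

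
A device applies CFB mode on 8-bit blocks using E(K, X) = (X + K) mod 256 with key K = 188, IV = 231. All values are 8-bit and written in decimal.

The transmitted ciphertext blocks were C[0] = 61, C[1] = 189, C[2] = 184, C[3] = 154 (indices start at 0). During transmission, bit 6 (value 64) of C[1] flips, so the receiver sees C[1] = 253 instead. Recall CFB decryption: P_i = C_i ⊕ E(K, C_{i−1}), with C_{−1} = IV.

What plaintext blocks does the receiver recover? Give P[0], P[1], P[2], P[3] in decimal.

P[0] = 158, P[1] = 4, P[2] = 1, P[3] = 238

Only C[1] changed, to 253. In CFB, a change in C_i flips the same bit in P_i and garbles P_{i+1}. Decrypting the received ciphertext:
P[0]: E(K, 231) = 163; 61 ⊕ 163 = 158.
P[1]: E(K, 61) = 249; 253 ⊕ 249 = 4.
P[2]: E(K, 253) = 185; 184 ⊕ 185 = 1.
P[3]: E(K, 184) = 116; 154 ⊕ 116 = 238.
Blocks that differ from the original plaintext: P[1], P[2].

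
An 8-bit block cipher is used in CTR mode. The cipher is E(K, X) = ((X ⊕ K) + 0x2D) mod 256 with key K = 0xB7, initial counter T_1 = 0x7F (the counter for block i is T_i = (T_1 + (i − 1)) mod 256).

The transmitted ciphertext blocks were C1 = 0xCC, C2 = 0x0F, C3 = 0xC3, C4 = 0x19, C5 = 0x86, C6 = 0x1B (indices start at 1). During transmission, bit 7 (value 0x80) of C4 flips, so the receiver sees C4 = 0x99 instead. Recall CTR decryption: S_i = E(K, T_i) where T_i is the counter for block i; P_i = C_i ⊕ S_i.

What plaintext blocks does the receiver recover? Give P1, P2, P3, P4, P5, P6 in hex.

P1 = 0x39, P2 = 0x6B, P3 = 0xA0, P4 = 0xFB, P5 = 0xE7, P6 = 0x7B

Only C4 changed, to 0x99. In CTR, a change in C_i flips the same bit in P_i only; the keystream is unaffected. Decrypting the received ciphertext:
P1: T = 0x7F, S = E(K, T) = 0xF5; 0xCC ⊕ 0xF5 = 0x39.
P2: T = 0x80, S = E(K, T) = 0x64; 0x0F ⊕ 0x64 = 0x6B.
P3: T = 0x81, S = E(K, T) = 0x63; 0xC3 ⊕ 0x63 = 0xA0.
P4: T = 0x82, S = E(K, T) = 0x62; 0x99 ⊕ 0x62 = 0xFB.
P5: T = 0x83, S = E(K, T) = 0x61; 0x86 ⊕ 0x61 = 0xE7.
P6: T = 0x84, S = E(K, T) = 0x60; 0x1B ⊕ 0x60 = 0x7B.
Blocks that differ from the original plaintext: P4.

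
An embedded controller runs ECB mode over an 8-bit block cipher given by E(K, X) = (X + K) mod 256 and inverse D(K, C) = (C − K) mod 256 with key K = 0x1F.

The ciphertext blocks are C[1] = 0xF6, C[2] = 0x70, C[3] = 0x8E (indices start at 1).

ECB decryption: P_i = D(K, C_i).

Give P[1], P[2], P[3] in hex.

P[1]: D(K, 0xF6) = 0xD7.
P[2]: D(K, 0x70) = 0x51.
P[3]: D(K, 0x8E) = 0x6F.

P[1] = 0xD7, P[2] = 0x51, P[3] = 0x6F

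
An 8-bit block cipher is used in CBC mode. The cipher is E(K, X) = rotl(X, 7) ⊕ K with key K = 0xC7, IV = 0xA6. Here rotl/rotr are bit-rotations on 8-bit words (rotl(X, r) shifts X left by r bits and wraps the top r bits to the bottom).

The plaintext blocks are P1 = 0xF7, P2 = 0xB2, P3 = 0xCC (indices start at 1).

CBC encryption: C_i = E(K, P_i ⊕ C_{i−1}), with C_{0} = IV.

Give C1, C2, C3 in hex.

C1 = 0x6F, C2 = 0x29, C3 = 0x35

C1: P1 ⊕ 0xA6 = 0x51; E(K, 0x51) = 0x6F.
C2: P2 ⊕ 0x6F = 0xDD; E(K, 0xDD) = 0x29.
C3: P3 ⊕ 0x29 = 0xE5; E(K, 0xE5) = 0x35.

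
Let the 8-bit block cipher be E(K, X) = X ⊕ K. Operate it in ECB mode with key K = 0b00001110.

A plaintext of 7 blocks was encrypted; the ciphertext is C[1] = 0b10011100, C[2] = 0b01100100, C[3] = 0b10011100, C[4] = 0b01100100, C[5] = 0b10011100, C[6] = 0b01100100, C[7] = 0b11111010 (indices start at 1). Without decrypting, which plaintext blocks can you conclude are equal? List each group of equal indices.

ECB encrypts each block independently with the same key, so equal ciphertext blocks imply equal plaintext blocks.
C[1] = C[3] = C[5] = 0b10011100, so P[1] = P[3] = P[5].
C[2] = C[4] = C[6] = 0b01100100, so P[2] = P[4] = P[6].

P[1] = P[3] = P[5]; P[2] = P[4] = P[6]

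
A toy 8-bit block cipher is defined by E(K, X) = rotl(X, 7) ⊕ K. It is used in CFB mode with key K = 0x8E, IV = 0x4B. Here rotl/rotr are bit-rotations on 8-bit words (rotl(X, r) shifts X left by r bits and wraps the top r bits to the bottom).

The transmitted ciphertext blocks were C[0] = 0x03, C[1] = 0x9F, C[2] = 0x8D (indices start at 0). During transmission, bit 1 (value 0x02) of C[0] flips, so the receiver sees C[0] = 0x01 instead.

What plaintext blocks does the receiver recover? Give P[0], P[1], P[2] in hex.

CFB decryption: P_i = C_i ⊕ E(K, C_{i−1}), with C_{−1} = IV.
Only C[0] changed, to 0x01. In CFB, a change in C_i flips the same bit in P_i and garbles P_{i+1}. Decrypting the received ciphertext:
P[0]: E(K, 0x4B) = 0x2B; 0x01 ⊕ 0x2B = 0x2A.
P[1]: E(K, 0x01) = 0x0E; 0x9F ⊕ 0x0E = 0x91.
P[2]: E(K, 0x9F) = 0x41; 0x8D ⊕ 0x41 = 0xCC.
Blocks that differ from the original plaintext: P[0], P[1].

P[0] = 0x2A, P[1] = 0x91, P[2] = 0xCC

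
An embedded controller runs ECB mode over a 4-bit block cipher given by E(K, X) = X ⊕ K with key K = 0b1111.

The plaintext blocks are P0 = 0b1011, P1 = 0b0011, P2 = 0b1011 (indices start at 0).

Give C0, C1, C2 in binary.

ECB encryption: C_i = E(K, P_i).
C0: E(K, 0b1011) = 0b0100.
C1: E(K, 0b0011) = 0b1100.
C2: E(K, 0b1011) = 0b0100.

C0 = 0b0100, C1 = 0b1100, C2 = 0b0100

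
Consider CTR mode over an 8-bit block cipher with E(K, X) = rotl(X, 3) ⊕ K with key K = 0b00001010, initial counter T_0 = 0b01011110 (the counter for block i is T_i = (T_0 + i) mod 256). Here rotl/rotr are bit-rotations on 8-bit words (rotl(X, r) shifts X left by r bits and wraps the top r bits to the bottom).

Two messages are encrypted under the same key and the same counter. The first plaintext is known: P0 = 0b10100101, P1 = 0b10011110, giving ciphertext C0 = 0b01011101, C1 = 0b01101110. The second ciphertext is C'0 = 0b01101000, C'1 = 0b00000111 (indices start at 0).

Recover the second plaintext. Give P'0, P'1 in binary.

P'0 = 0b10010000, P'1 = 0b11110111

In CTR with a reused counter, both messages share the same keystream S_i, so C_i ⊕ C'_i = P_i ⊕ P'_i and thus P'_i = P_i ⊕ C_i ⊕ C'_i.
P'0: 0b10100101 ⊕ 0b01011101 ⊕ 0b01101000 = 0b10010000.
P'1: 0b10011110 ⊕ 0b01101110 ⊕ 0b00000111 = 0b11110111.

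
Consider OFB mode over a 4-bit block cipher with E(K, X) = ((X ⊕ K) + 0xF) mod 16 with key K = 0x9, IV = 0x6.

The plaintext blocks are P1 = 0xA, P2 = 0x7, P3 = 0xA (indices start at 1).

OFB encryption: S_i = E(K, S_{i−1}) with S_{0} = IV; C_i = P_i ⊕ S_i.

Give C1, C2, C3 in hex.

C1: S = E(K, 0x6) = 0xE; 0xA ⊕ 0xE = 0x4.
C2: S = E(K, 0xE) = 0x6; 0x7 ⊕ 0x6 = 0x1.
C3: S = E(K, 0x6) = 0xE; 0xA ⊕ 0xE = 0x4.

C1 = 0x4, C2 = 0x1, C3 = 0x4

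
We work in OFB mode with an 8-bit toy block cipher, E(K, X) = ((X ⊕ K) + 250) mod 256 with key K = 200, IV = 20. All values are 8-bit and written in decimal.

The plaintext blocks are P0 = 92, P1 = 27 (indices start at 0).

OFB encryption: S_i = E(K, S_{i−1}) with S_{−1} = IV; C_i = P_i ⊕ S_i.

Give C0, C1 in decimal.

C0 = 138, C1 = 3

C0: S = E(K, 20) = 214; 92 ⊕ 214 = 138.
C1: S = E(K, 214) = 24; 27 ⊕ 24 = 3.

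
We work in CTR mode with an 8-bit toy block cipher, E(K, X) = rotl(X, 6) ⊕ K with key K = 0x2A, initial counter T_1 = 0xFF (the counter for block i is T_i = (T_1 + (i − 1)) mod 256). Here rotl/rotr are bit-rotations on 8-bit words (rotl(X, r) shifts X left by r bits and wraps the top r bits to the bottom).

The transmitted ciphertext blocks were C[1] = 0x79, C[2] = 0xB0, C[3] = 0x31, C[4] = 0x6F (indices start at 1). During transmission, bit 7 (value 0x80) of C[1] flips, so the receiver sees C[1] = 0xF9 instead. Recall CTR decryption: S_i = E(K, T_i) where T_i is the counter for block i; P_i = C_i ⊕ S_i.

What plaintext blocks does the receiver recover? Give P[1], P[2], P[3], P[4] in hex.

P[1] = 0x2C, P[2] = 0x9A, P[3] = 0x5B, P[4] = 0xC5

Only C[1] changed, to 0xF9. In CTR, a change in C_i flips the same bit in P_i only; the keystream is unaffected. Decrypting the received ciphertext:
P[1]: T = 0xFF, S = E(K, T) = 0xD5; 0xF9 ⊕ 0xD5 = 0x2C.
P[2]: T = 0x00, S = E(K, T) = 0x2A; 0xB0 ⊕ 0x2A = 0x9A.
P[3]: T = 0x01, S = E(K, T) = 0x6A; 0x31 ⊕ 0x6A = 0x5B.
P[4]: T = 0x02, S = E(K, T) = 0xAA; 0x6F ⊕ 0xAA = 0xC5.
Blocks that differ from the original plaintext: P[1].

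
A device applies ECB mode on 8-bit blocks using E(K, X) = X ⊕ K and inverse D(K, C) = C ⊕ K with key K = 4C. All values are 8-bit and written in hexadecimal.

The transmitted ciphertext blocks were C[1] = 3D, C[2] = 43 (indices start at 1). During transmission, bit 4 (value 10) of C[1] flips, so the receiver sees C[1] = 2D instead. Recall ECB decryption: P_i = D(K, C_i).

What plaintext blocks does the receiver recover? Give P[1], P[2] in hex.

P[1] = 61, P[2] = 0F

Only C[1] changed, to 2D. In ECB, a change in C_i affects only P_i. Decrypting the received ciphertext:
P[1]: D(K, 2D) = 61.
P[2]: D(K, 43) = 0F.
Blocks that differ from the original plaintext: P[1].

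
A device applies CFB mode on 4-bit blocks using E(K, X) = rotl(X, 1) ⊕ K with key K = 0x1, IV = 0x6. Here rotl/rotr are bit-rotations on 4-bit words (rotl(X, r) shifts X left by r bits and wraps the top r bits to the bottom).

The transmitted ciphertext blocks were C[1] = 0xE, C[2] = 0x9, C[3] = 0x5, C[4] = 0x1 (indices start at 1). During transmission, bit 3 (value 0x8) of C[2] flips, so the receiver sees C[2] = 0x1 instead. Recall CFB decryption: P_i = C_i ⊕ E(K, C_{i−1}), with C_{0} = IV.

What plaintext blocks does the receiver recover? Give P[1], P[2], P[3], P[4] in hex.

P[1] = 0x3, P[2] = 0xD, P[3] = 0x6, P[4] = 0xA

Only C[2] changed, to 0x1. In CFB, a change in C_i flips the same bit in P_i and garbles P_{i+1}. Decrypting the received ciphertext:
P[1]: E(K, 0x6) = 0xD; 0xE ⊕ 0xD = 0x3.
P[2]: E(K, 0xE) = 0xC; 0x1 ⊕ 0xC = 0xD.
P[3]: E(K, 0x1) = 0x3; 0x5 ⊕ 0x3 = 0x6.
P[4]: E(K, 0x5) = 0xB; 0x1 ⊕ 0xB = 0xA.
Blocks that differ from the original plaintext: P[2], P[3].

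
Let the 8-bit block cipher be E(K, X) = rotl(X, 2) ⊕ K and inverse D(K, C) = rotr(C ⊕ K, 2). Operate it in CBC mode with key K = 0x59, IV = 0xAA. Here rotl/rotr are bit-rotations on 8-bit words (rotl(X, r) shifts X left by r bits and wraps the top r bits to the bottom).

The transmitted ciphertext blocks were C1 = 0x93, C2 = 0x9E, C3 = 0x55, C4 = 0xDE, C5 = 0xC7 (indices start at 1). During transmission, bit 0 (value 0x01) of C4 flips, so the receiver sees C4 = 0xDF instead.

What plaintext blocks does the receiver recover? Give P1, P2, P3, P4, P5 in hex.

P1 = 0x18, P2 = 0x62, P3 = 0x9D, P4 = 0xF4, P5 = 0x78

CBC decryption: P_i = D(K, C_i) ⊕ C_{i−1}, with C_{0} = IV.
Only C4 changed, to 0xDF. In CBC, a change in C_i garbles P_i and flips the same bit in P_{i+1}. Decrypting the received ciphertext:
P1: D(K, 0x93) = 0xB2; 0xB2 ⊕ 0xAA = 0x18.
P2: D(K, 0x9E) = 0xF1; 0xF1 ⊕ 0x93 = 0x62.
P3: D(K, 0x55) = 0x03; 0x03 ⊕ 0x9E = 0x9D.
P4: D(K, 0xDF) = 0xA1; 0xA1 ⊕ 0x55 = 0xF4.
P5: D(K, 0xC7) = 0xA7; 0xA7 ⊕ 0xDF = 0x78.
Blocks that differ from the original plaintext: P4, P5.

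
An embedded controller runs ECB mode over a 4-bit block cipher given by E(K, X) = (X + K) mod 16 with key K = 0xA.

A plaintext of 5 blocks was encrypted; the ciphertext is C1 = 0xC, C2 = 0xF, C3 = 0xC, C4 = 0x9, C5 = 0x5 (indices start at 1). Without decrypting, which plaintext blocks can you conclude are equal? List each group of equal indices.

P1 = P3

ECB encrypts each block independently with the same key, so equal ciphertext blocks imply equal plaintext blocks.
C1 = C3 = 0xC, so P1 = P3.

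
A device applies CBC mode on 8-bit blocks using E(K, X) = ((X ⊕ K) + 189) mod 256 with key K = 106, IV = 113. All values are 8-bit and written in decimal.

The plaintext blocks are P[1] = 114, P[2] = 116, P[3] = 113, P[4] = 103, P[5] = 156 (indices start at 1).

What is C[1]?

C[1] = 38

CBC encryption: C_i = E(K, P_i ⊕ C_{i−1}), with C_{0} = IV.
C[1]: P[1] ⊕ 113 = 3; E(K, 3) = 38.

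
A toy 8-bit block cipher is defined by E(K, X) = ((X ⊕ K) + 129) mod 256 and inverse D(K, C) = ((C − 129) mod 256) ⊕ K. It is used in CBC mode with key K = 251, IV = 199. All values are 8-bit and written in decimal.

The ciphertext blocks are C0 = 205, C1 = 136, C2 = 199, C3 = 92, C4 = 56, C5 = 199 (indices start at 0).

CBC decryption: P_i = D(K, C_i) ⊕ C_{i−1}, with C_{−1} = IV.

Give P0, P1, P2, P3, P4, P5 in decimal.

P0 = 112, P1 = 49, P2 = 53, P3 = 231, P4 = 16, P5 = 133

P0: D(K, 205) = 183; 183 ⊕ 199 = 112.
P1: D(K, 136) = 252; 252 ⊕ 205 = 49.
P2: D(K, 199) = 189; 189 ⊕ 136 = 53.
P3: D(K, 92) = 32; 32 ⊕ 199 = 231.
P4: D(K, 56) = 76; 76 ⊕ 92 = 16.
P5: D(K, 199) = 189; 189 ⊕ 56 = 133.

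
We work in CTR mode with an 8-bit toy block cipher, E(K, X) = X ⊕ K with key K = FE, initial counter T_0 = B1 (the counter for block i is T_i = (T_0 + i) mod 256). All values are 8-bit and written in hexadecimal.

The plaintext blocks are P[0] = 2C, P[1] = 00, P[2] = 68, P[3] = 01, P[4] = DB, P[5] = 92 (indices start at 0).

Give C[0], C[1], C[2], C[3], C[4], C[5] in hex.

C[0] = 63, C[1] = 4C, C[2] = 25, C[3] = 4B, C[4] = 90, C[5] = DA

CTR encryption: S_i = E(K, T_i) where T_i is the counter for block i; C_i = P_i ⊕ S_i.
C[0]: T = B1, S = E(K, T) = 4F; 2C ⊕ 4F = 63.
C[1]: T = B2, S = E(K, T) = 4C; 00 ⊕ 4C = 4C.
C[2]: T = B3, S = E(K, T) = 4D; 68 ⊕ 4D = 25.
C[3]: T = B4, S = E(K, T) = 4A; 01 ⊕ 4A = 4B.
C[4]: T = B5, S = E(K, T) = 4B; DB ⊕ 4B = 90.
C[5]: T = B6, S = E(K, T) = 48; 92 ⊕ 48 = DA.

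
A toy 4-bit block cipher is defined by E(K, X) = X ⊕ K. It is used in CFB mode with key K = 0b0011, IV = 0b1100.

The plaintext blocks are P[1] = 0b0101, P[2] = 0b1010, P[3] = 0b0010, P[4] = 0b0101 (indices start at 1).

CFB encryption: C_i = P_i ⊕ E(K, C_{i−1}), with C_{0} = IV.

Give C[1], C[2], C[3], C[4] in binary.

C[1]: E(K, 0b1100) = 0b1111; 0b0101 ⊕ 0b1111 = 0b1010.
C[2]: E(K, 0b1010) = 0b1001; 0b1010 ⊕ 0b1001 = 0b0011.
C[3]: E(K, 0b0011) = 0b0000; 0b0010 ⊕ 0b0000 = 0b0010.
C[4]: E(K, 0b0010) = 0b0001; 0b0101 ⊕ 0b0001 = 0b0100.

C[1] = 0b1010, C[2] = 0b0011, C[3] = 0b0010, C[4] = 0b0100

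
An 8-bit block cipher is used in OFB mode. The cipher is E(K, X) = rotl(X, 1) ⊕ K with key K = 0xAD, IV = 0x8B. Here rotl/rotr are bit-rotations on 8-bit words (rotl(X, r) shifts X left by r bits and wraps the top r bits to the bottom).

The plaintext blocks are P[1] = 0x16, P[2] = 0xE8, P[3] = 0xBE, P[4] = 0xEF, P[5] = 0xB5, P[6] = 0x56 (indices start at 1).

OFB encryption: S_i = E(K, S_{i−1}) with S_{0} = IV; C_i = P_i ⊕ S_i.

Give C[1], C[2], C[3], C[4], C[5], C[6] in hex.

C[1]: S = E(K, 0x8B) = 0xBA; 0x16 ⊕ 0xBA = 0xAC.
C[2]: S = E(K, 0xBA) = 0xD8; 0xE8 ⊕ 0xD8 = 0x30.
C[3]: S = E(K, 0xD8) = 0x1C; 0xBE ⊕ 0x1C = 0xA2.
C[4]: S = E(K, 0x1C) = 0x95; 0xEF ⊕ 0x95 = 0x7A.
C[5]: S = E(K, 0x95) = 0x86; 0xB5 ⊕ 0x86 = 0x33.
C[6]: S = E(K, 0x86) = 0xA0; 0x56 ⊕ 0xA0 = 0xF6.

C[1] = 0xAC, C[2] = 0x30, C[3] = 0xA2, C[4] = 0x7A, C[5] = 0x33, C[6] = 0xF6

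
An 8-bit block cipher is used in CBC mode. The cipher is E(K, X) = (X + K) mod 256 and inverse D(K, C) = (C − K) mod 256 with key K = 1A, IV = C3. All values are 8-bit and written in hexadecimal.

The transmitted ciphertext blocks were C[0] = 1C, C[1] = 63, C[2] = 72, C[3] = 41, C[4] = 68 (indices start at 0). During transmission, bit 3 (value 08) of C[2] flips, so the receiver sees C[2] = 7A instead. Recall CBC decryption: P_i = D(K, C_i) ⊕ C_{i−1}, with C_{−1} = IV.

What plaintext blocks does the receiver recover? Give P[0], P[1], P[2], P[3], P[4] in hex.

P[0] = C1, P[1] = 55, P[2] = 03, P[3] = 5D, P[4] = 0F

Only C[2] changed, to 7A. In CBC, a change in C_i garbles P_i and flips the same bit in P_{i+1}. Decrypting the received ciphertext:
P[0]: D(K, 1C) = 02; 02 ⊕ C3 = C1.
P[1]: D(K, 63) = 49; 49 ⊕ 1C = 55.
P[2]: D(K, 7A) = 60; 60 ⊕ 63 = 03.
P[3]: D(K, 41) = 27; 27 ⊕ 7A = 5D.
P[4]: D(K, 68) = 4E; 4E ⊕ 41 = 0F.
Blocks that differ from the original plaintext: P[2], P[3].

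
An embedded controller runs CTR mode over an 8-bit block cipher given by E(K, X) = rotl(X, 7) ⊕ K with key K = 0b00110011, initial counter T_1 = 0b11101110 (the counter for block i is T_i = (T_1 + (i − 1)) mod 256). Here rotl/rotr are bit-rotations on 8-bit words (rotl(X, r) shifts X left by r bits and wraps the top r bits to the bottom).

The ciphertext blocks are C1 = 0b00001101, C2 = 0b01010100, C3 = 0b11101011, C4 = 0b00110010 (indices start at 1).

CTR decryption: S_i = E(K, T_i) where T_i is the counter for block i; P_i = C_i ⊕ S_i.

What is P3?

P3: T = 0b11110000, S = E(K, T) = 0b01001011; 0b11101011 ⊕ 0b01001011 = 0b10100000.

P3 = 0b10100000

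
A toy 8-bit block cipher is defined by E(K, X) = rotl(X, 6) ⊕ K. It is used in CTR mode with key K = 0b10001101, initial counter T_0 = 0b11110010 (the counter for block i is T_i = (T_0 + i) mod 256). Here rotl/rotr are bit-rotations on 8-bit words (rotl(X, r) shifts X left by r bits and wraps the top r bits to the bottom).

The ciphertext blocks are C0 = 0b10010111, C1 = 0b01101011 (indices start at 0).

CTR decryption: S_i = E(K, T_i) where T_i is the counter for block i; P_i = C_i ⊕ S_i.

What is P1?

P1 = 0b00011010

P1: T = 0b11110011, S = E(K, T) = 0b01110001; 0b01101011 ⊕ 0b01110001 = 0b00011010.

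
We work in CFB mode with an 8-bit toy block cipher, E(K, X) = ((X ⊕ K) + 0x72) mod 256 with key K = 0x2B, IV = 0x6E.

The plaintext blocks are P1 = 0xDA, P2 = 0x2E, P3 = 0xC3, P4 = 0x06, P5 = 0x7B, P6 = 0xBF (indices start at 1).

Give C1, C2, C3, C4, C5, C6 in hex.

CFB encryption: C_i = P_i ⊕ E(K, C_{i−1}), with C_{0} = IV.
C1: E(K, 0x6E) = 0xB7; 0xDA ⊕ 0xB7 = 0x6D.
C2: E(K, 0x6D) = 0xB8; 0x2E ⊕ 0xB8 = 0x96.
C3: E(K, 0x96) = 0x2F; 0xC3 ⊕ 0x2F = 0xEC.
C4: E(K, 0xEC) = 0x39; 0x06 ⊕ 0x39 = 0x3F.
C5: E(K, 0x3F) = 0x86; 0x7B ⊕ 0x86 = 0xFD.
C6: E(K, 0xFD) = 0x48; 0xBF ⊕ 0x48 = 0xF7.

C1 = 0x6D, C2 = 0x96, C3 = 0xEC, C4 = 0x3F, C5 = 0xFD, C6 = 0xF7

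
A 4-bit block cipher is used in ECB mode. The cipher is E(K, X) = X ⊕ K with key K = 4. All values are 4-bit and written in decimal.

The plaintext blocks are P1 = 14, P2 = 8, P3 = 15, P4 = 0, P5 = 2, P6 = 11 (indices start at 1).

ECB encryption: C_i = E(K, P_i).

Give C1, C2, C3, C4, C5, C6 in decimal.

C1: E(K, 14) = 10.
C2: E(K, 8) = 12.
C3: E(K, 15) = 11.
C4: E(K, 0) = 4.
C5: E(K, 2) = 6.
C6: E(K, 11) = 15.

C1 = 10, C2 = 12, C3 = 11, C4 = 4, C5 = 6, C6 = 15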